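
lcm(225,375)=1125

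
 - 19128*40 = -765120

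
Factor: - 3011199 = -3^1*1003733^1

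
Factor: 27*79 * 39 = 3^4*13^1*79^1 = 83187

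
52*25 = 1300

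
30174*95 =2866530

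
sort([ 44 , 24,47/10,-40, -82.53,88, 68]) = [ - 82.53 ,  -  40,47/10,24 , 44,68,88]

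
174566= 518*337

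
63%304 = 63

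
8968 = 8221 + 747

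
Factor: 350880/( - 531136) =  - 255/386 = - 2^( - 1) * 3^1*5^1 *17^1*193^( - 1)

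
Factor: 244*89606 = 21863864 = 2^3*11^1*61^1*4073^1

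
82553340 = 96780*853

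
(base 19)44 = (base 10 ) 80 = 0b1010000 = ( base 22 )3E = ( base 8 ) 120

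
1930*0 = 0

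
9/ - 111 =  - 3/37= - 0.08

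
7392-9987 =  - 2595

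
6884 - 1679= 5205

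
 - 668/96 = - 7 + 1/24 = - 6.96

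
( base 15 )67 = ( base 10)97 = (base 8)141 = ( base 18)57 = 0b1100001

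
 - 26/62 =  - 1 + 18/31 = -  0.42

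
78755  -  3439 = 75316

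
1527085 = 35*43631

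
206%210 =206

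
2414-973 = 1441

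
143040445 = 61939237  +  81101208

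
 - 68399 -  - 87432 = 19033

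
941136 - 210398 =730738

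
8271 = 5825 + 2446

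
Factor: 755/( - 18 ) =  - 2^(  -  1 )*3^ ( - 2 )*5^1*151^1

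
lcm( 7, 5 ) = 35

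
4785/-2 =  -  2393 + 1/2 = -2392.50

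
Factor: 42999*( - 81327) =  - 3^2*11^1*1303^1*27109^1 = - 3496979673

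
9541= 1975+7566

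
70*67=4690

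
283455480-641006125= - 357550645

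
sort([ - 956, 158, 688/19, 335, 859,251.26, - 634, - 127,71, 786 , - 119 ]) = [  -  956, - 634, - 127, - 119,  688/19,71,158,251.26,  335,786,859]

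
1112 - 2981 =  - 1869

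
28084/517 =28084/517 = 54.32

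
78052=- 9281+87333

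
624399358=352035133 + 272364225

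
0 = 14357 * 0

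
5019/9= 557  +  2/3 = 557.67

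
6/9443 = 6/9443 =0.00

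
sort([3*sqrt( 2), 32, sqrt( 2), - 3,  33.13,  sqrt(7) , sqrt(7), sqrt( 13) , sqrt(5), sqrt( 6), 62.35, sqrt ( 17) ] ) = [ - 3, sqrt ( 2),sqrt(5 ) , sqrt(6),  sqrt(7),sqrt( 7 ),sqrt(13 ),sqrt(17) , 3*  sqrt(2 ) , 32 , 33.13, 62.35]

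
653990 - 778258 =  - 124268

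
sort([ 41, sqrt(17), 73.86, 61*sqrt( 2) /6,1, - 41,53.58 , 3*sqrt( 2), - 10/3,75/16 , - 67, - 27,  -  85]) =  [ - 85, - 67, - 41, - 27, - 10/3 , 1, sqrt ( 17),3*sqrt (2),  75/16, 61 * sqrt( 2)/6, 41, 53.58, 73.86 ]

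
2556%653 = 597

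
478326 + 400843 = 879169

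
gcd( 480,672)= 96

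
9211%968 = 499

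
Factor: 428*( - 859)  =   - 367652 = - 2^2 * 107^1*859^1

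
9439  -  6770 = 2669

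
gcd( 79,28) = 1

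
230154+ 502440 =732594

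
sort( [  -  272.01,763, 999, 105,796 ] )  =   [ - 272.01,105, 763 , 796,999] 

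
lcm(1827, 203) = 1827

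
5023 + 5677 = 10700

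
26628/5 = 5325 + 3/5 = 5325.60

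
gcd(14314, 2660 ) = 2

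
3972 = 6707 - 2735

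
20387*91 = 1855217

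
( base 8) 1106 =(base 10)582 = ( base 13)35A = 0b1001000110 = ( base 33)hl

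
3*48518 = 145554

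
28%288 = 28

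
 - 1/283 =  - 1/283 = - 0.00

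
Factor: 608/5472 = 3^( - 2)  =  1/9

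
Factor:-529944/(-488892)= 142/131 = 2^1*71^1 *131^( - 1)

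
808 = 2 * 404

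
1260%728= 532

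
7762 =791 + 6971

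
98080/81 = 1210 +70/81 = 1210.86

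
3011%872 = 395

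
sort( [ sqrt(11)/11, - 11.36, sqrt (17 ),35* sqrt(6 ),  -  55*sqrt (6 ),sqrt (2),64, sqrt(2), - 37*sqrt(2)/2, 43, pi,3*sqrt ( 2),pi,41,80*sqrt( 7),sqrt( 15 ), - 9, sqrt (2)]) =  [ - 55*sqrt (6 ),- 37*sqrt( 2) /2, - 11.36, - 9,sqrt (11 )/11, sqrt(2 ), sqrt( 2 ), sqrt( 2),pi,pi,sqrt(15 ),sqrt(17),3*sqrt(2),41,43, 64,35*sqrt(6), 80*sqrt( 7)] 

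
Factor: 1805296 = 2^4 * 112831^1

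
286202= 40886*7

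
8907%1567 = 1072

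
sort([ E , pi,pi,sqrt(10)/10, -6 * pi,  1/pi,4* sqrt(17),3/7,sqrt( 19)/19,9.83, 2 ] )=[ - 6*pi, sqrt(19)/19, sqrt( 10)/10,  1/pi, 3/7,2,E , pi,pi,9.83,4* sqrt(17) ]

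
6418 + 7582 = 14000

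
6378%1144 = 658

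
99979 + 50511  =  150490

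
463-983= - 520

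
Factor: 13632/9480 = 2^3*5^( -1)*71^1 * 79^ ( - 1)=568/395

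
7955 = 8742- 787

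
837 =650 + 187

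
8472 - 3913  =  4559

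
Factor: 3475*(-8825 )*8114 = - 248831023750 = -2^1*5^4 * 139^1*353^1*4057^1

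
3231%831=738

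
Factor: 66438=2^1*3^2*3691^1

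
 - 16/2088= -1 + 259/261 = - 0.01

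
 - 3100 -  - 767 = -2333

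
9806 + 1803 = 11609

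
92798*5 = 463990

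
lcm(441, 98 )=882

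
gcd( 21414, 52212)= 6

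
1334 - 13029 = - 11695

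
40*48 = 1920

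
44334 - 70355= - 26021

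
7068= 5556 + 1512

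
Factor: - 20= - 2^2 * 5^1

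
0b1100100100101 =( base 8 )14445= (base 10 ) 6437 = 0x1925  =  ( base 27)8mb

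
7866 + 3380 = 11246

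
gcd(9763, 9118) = 1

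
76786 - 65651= 11135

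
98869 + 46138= 145007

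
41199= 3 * 13733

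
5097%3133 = 1964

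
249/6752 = 249/6752 = 0.04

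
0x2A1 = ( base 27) OP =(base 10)673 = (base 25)11n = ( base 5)10143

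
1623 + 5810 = 7433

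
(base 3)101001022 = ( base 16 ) 1C9D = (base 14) 2953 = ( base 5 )213300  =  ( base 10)7325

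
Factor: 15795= 3^5*5^1*13^1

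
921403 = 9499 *97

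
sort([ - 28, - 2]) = [ - 28 ,-2 ]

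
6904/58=3452/29 = 119.03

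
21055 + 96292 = 117347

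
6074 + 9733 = 15807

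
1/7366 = 1/7366 =0.00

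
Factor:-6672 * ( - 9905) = 66086160 = 2^4*3^1 * 5^1 * 7^1 *139^1 * 283^1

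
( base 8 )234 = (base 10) 156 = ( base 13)C0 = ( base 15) A6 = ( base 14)B2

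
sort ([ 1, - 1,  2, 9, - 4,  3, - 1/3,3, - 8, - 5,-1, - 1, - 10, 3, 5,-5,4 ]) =[-10, - 8,-5,-5,-4,-1, - 1, -1,-1/3,  1 , 2, 3,3,3,  4,5, 9]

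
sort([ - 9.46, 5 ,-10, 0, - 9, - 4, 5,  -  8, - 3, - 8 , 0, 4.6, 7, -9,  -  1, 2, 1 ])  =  [ - 10,-9.46, - 9 , - 9, - 8, - 8,-4,-3, -1,  0, 0, 1, 2,4.6, 5, 5,7]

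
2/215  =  2/215 = 0.01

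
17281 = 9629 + 7652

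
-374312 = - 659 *568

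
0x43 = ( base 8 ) 103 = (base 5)232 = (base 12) 57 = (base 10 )67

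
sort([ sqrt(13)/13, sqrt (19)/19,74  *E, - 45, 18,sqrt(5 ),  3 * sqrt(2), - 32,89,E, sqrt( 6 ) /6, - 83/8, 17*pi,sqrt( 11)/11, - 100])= [ - 100,- 45, - 32 , - 83/8,sqrt(19)/19, sqrt ( 13 )/13, sqrt ( 11 ) /11, sqrt ( 6 ) /6 , sqrt(5), E,  3*sqrt (2),18 , 17 * pi,  89, 74*E]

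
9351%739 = 483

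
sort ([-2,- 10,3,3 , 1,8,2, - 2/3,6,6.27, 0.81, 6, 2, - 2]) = [  -  10,-2, - 2, - 2/3,0.81,1,  2,2 , 3,3,6, 6 , 6.27, 8] 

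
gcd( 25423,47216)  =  1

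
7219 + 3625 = 10844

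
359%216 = 143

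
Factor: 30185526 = 2^1*3^1*7^1*718703^1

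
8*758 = 6064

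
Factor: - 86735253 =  - 3^1* 11^1 * 2628341^1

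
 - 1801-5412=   -  7213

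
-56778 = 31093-87871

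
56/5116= 14/1279 = 0.01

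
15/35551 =15/35551= 0.00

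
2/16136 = 1/8068= 0.00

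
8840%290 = 140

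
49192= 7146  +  42046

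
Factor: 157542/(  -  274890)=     -  341/595 = -5^( - 1 )*7^(-1 )*11^1*17^( - 1)*31^1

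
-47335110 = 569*( - 83190 ) 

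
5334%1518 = 780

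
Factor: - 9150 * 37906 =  - 346839900  =  - 2^2*3^1*5^2*11^1*61^1 * 1723^1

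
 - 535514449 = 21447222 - 556961671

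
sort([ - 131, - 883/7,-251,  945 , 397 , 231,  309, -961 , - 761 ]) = [ - 961, - 761, - 251, - 131, - 883/7,231, 309,397,  945]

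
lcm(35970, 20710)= 683430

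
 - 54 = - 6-48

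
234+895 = 1129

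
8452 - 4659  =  3793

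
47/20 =47/20 = 2.35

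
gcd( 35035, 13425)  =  5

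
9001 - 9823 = -822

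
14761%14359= 402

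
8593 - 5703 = 2890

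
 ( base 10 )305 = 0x131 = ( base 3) 102022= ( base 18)gh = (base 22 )DJ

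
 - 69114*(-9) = 622026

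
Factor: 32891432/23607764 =2^1*7^1*17^ (- 1 )*19^2*1627^1*347173^(-1)  =  8222858/5901941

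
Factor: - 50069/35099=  - 35099^(-1)*50069^1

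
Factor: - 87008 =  - 2^5 *2719^1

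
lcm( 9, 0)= 0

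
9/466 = 9/466=0.02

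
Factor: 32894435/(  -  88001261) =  - 5^1*7^2*4229^( - 1)*20809^(  -  1) * 134263^1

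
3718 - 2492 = 1226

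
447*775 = 346425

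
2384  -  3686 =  -1302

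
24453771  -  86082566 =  - 61628795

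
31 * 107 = 3317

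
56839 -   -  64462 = 121301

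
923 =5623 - 4700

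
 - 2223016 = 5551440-7774456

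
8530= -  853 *( - 10)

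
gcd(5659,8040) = 1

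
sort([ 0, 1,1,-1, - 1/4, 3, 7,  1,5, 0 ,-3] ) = [ - 3, - 1, -1/4, 0,0,1,1,1, 3,5, 7 ]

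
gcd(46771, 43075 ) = 1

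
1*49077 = 49077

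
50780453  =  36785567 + 13994886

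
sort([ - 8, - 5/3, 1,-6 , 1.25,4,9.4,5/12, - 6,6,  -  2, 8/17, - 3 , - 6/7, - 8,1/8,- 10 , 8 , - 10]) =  [ - 10,  -  10, - 8,-8 , - 6, - 6, - 3,-2, - 5/3, - 6/7, 1/8,5/12,8/17 , 1,1.25, 4, 6, 8, 9.4]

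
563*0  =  0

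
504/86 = 5 + 37/43 = 5.86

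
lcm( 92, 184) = 184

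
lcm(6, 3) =6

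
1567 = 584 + 983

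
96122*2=192244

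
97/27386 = 97/27386 = 0.00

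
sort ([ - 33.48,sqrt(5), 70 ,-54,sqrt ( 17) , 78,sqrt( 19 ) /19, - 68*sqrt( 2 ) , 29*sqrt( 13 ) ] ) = [ - 68*sqrt( 2),  -  54, - 33.48,sqrt(19 )/19,sqrt(5 ), sqrt ( 17 ), 70, 78,  29*sqrt(13 )]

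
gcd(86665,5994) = 1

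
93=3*31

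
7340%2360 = 260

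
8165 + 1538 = 9703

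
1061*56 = 59416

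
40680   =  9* 4520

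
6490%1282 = 80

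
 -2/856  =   - 1+427/428 = - 0.00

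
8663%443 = 246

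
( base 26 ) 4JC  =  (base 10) 3210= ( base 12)1A36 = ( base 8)6212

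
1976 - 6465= - 4489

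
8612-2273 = 6339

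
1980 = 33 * 60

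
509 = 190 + 319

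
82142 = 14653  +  67489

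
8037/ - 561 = -2679/187 = - 14.33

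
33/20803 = 33/20803 = 0.00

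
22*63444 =1395768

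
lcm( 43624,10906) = 43624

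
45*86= 3870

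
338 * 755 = 255190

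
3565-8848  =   - 5283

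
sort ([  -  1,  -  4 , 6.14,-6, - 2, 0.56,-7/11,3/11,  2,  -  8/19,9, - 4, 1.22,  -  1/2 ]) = [  -  6, - 4 , - 4, - 2, - 1, - 7/11, - 1/2, -8/19, 3/11,0.56, 1.22,2, 6.14, 9 ]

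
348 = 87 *4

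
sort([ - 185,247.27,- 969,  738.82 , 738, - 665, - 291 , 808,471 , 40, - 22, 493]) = [ - 969, -665, - 291 ,  -  185, - 22,40,247.27,471, 493 , 738, 738.82,808]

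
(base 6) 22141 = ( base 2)110000001101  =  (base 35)2I5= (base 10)3085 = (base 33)2rg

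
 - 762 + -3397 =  - 4159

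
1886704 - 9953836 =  - 8067132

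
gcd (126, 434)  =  14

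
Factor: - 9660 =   -  2^2 * 3^1*5^1*7^1*23^1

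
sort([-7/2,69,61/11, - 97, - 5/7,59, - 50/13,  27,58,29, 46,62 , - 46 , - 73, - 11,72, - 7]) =[ - 97,  -  73, - 46, - 11, - 7, - 50/13, - 7/2, - 5/7, 61/11,27,29, 46,58,  59, 62, 69, 72]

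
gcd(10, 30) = 10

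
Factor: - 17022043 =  - 19^1*29^1*30893^1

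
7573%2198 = 979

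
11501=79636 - 68135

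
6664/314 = 3332/157  =  21.22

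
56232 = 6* 9372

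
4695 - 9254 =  - 4559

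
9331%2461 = 1948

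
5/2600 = 1/520 = 0.00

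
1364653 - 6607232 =- 5242579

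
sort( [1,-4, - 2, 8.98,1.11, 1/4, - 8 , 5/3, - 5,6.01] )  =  [ - 8,-5,-4 , -2, 1/4, 1, 1.11, 5/3,6.01,8.98]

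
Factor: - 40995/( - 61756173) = 5^1*23^( - 1)*911^1*298339^( - 1 ) = 4555/6861797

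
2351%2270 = 81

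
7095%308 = 11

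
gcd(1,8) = 1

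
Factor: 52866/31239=22/13 = 2^1*11^1*13^( - 1) 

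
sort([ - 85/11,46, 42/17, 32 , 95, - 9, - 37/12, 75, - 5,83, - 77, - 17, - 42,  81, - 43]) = [ - 77,-43, - 42,-17, - 9, - 85/11,-5,- 37/12,42/17, 32,46,75, 81,83,95 ] 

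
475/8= 475/8 = 59.38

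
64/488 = 8/61 = 0.13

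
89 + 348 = 437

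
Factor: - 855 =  - 3^2*5^1*19^1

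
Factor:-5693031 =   -  3^3*210853^1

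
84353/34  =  2480  +  33/34 = 2480.97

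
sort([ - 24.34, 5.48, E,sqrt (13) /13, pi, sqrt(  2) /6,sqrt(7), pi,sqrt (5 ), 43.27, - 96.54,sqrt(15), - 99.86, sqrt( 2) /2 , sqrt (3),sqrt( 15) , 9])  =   [ - 99.86, - 96.54,-24.34,  sqrt(2)/6, sqrt ( 13) /13 , sqrt( 2)/2, sqrt(3), sqrt( 5), sqrt(7), E,  pi, pi, sqrt( 15), sqrt(15 ),5.48, 9, 43.27 ]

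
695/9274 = 695/9274 = 0.07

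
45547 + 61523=107070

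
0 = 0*65139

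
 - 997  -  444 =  - 1441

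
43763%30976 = 12787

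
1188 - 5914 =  - 4726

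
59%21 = 17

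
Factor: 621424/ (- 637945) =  - 2^4*5^(-1 )*7^(-1)*11^(  -  1)*1657^( - 1) * 38839^1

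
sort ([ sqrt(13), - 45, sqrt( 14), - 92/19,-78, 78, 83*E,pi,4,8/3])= [ - 78,  -  45, - 92/19,8/3 , pi, sqrt (13), sqrt(14 ), 4, 78,  83*E ] 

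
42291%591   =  330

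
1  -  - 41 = 42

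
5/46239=5/46239 = 0.00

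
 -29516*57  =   - 1682412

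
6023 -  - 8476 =14499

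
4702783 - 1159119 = 3543664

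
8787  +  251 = 9038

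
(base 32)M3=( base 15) 322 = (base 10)707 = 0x2c3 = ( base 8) 1303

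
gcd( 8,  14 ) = 2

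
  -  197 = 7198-7395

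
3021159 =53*57003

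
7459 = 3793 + 3666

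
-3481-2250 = -5731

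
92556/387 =239 + 7/43 = 239.16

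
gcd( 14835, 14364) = 3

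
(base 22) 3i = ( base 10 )84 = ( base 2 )1010100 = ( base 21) 40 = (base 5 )314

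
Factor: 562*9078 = 2^2*3^1*17^1*89^1 * 281^1  =  5101836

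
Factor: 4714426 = 2^1*41^1 *57493^1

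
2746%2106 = 640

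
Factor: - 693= - 3^2 * 7^1*11^1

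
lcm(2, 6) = 6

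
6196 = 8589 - 2393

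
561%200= 161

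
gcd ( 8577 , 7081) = 1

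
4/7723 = 4/7723 = 0.00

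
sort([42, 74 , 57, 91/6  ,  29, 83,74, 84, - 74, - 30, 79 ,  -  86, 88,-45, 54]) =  [- 86, -74, - 45,  -  30, 91/6,29, 42, 54, 57,74, 74,79, 83,84,88 ]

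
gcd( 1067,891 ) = 11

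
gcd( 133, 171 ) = 19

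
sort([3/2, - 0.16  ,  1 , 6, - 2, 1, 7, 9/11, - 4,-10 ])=[-10, - 4, - 2,-0.16,9/11,1, 1, 3/2, 6, 7]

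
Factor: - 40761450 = -2^1 * 3^2 * 5^2*239^1*379^1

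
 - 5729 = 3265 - 8994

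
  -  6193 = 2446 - 8639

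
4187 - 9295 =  - 5108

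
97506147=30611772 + 66894375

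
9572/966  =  4786/483= 9.91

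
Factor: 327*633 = 206991= 3^2*109^1*211^1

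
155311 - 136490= 18821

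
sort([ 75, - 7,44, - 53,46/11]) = [  -  53, - 7,46/11, 44,75 ] 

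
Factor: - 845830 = -2^1*5^1*41^1*2063^1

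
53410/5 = 10682 = 10682.00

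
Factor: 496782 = 2^1 * 3^2*11^1 * 13^1* 193^1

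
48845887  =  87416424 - 38570537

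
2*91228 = 182456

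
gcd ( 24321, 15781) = 1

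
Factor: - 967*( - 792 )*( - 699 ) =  - 2^3 * 3^3*11^1 * 233^1*  967^1 = - 535338936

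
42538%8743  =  7566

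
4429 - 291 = 4138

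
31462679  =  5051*6229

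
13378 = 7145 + 6233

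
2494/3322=1247/1661 = 0.75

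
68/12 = 5 + 2/3 = 5.67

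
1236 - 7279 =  - 6043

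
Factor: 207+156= 363  =  3^1*11^2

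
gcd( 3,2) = 1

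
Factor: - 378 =-2^1*3^3* 7^1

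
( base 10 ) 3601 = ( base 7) 13333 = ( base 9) 4841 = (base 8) 7021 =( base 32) 3gh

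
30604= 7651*4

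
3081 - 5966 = - 2885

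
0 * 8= 0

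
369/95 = 3 + 84/95 = 3.88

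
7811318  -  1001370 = 6809948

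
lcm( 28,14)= 28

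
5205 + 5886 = 11091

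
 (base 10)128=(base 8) 200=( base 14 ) 92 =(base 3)11202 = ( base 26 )4o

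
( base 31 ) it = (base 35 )GR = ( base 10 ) 587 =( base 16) 24B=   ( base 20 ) 197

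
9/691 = 9/691 = 0.01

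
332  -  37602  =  -37270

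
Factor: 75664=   2^4 * 4729^1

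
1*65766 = 65766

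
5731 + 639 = 6370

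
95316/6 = 15886 = 15886.00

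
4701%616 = 389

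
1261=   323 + 938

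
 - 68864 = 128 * ( - 538 )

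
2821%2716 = 105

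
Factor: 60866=2^1*13^1*2341^1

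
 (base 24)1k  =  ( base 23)1l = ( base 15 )2E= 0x2C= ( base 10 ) 44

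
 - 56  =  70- 126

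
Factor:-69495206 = -2^1*11^1 *3158873^1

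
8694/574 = 621/41 = 15.15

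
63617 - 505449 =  - 441832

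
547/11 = 49 + 8/11=49.73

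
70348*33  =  2321484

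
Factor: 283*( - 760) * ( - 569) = 2^3*5^1 * 19^1*283^1*569^1 = 122380520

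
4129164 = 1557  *2652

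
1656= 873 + 783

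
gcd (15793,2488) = 1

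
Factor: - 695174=-2^1*347587^1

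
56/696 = 7/87= 0.08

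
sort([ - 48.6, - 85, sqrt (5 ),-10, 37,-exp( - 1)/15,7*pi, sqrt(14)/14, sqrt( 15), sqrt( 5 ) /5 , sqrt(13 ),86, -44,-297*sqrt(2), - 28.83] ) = [ - 297*sqrt( 2),  -  85,-48.6  ,  -  44, - 28.83, - 10 , - exp(-1 )/15, sqrt(14) /14,sqrt(5 )/5,sqrt( 5), sqrt( 13 ), sqrt( 15 ), 7*pi,37,86]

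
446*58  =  25868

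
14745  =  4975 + 9770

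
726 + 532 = 1258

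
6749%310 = 239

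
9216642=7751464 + 1465178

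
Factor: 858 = 2^1  *  3^1*11^1*13^1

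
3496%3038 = 458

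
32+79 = 111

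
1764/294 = 6 = 6.00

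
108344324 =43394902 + 64949422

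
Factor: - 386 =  - 2^1 * 193^1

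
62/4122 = 31/2061 =0.02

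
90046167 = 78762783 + 11283384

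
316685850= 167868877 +148816973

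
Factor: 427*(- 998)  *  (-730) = 2^2*5^1*7^1*61^1*73^1*499^1 = 311086580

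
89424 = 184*486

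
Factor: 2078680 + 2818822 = 2^1*2448751^1= 4897502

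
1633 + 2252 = 3885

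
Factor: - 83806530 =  - 2^1 *3^1 * 5^1*19^1*147029^1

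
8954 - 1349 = 7605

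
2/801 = 2/801 = 0.00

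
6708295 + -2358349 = 4349946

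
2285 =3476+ - 1191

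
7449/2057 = 3+1278/2057 = 3.62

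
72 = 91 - 19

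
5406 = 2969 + 2437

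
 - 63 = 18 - 81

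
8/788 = 2/197 = 0.01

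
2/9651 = 2/9651 = 0.00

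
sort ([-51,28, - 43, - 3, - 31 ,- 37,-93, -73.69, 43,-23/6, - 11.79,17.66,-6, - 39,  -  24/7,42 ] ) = [ - 93,  -  73.69,-51, - 43,-39, - 37, - 31 , -11.79, -6, - 23/6, - 24/7,  -  3, 17.66,28,42, 43] 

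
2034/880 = 1017/440 = 2.31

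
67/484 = 67/484 = 0.14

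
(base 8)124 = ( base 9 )103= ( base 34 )2g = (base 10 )84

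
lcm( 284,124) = 8804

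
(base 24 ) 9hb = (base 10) 5603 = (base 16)15E3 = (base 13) 2720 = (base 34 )4SR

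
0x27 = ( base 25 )1E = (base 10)39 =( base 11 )36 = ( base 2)100111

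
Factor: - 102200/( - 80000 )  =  511/400=2^( - 4 )*5^ ( - 2)*7^1*73^1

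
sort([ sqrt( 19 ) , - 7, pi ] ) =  [ - 7, pi,sqrt(19 )] 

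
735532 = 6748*109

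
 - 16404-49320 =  - 65724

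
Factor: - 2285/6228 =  - 2^( - 2)*3^( - 2 )*5^1* 173^( - 1)*457^1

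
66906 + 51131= 118037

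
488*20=9760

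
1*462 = 462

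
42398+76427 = 118825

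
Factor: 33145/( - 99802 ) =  - 2^( - 1 )*5^1*7^1*139^( - 1)*359^( - 1)  *  947^1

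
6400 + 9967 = 16367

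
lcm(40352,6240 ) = 605280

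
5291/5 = 5291/5 = 1058.20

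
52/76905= 52/76905= 0.00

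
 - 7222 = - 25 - 7197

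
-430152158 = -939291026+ 509138868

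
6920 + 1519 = 8439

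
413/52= 7 + 49/52 = 7.94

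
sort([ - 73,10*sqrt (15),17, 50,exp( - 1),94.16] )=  [ - 73, exp(-1 ) , 17, 10*sqrt( 15 ),50,94.16 ] 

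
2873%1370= 133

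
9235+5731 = 14966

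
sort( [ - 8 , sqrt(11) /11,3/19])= [ - 8, 3/19,sqrt( 11) /11]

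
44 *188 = 8272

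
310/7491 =310/7491 = 0.04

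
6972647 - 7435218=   -462571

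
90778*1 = 90778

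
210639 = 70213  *3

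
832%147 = 97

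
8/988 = 2/247 = 0.01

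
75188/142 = 529+ 35/71 =529.49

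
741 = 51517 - 50776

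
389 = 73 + 316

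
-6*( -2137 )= 12822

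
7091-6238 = 853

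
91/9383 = 91/9383 = 0.01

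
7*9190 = 64330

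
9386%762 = 242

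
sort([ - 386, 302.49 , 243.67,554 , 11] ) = [ - 386, 11, 243.67, 302.49,554] 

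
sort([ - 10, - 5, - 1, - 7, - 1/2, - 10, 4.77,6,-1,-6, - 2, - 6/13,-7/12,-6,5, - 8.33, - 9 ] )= [-10, - 10, - 9, - 8.33,-7, - 6, - 6,- 5 , - 2, -1, - 1, - 7/12, - 1/2,  -  6/13,4.77, 5, 6 ] 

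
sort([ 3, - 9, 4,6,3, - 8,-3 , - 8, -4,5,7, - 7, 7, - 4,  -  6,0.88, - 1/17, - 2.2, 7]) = [ - 9, - 8, - 8, - 7, - 6, - 4, - 4,-3, - 2.2,-1/17 , 0.88, 3,3,4,5,6,7,7, 7]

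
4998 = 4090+908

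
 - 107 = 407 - 514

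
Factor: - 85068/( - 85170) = 2^1*3^1 * 5^( - 1 ) *139^1*167^(  -  1 ) = 834/835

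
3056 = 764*4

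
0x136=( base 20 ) fa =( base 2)100110110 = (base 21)EG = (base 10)310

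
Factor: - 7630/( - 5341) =10/7=2^1*5^1*7^ ( - 1)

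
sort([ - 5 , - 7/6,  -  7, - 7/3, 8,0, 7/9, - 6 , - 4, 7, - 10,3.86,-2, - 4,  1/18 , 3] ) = [ - 10,-7, - 6,-5,-4, -4, - 7/3  ,-2, -7/6,0,1/18, 7/9,3, 3.86, 7, 8 ] 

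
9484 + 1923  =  11407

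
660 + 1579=2239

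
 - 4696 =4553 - 9249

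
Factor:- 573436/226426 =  - 2^1*23^2*271^1 * 113213^(  -  1 ) = - 286718/113213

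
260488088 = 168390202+92097886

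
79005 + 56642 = 135647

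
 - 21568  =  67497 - 89065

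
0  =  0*60937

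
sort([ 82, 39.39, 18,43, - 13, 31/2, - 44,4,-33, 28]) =[ - 44, - 33, - 13,4,31/2,18, 28, 39.39, 43, 82] 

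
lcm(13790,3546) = 124110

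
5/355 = 1/71 = 0.01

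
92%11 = 4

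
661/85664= 661/85664 = 0.01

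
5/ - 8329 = - 5/8329 = - 0.00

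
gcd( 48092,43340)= 44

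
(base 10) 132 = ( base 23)5H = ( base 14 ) 96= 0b10000100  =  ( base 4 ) 2010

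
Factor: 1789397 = 83^1*21559^1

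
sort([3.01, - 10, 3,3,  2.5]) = [-10, 2.5, 3, 3,3.01]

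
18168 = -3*( - 6056 )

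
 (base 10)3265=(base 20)835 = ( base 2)110011000001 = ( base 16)cc1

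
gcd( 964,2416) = 4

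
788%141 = 83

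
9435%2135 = 895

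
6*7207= 43242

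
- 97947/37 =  - 2648+29/37 = - 2647.22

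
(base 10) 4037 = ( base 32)3U5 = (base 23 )7EC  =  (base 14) 1685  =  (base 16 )fc5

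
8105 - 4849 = 3256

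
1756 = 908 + 848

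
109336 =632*173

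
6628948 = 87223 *76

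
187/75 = 2 + 37/75 = 2.49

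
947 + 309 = 1256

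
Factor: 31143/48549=10381/16183 = 7^1*1483^1*16183^( - 1)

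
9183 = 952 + 8231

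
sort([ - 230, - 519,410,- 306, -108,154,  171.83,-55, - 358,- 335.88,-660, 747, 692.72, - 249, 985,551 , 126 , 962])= [ - 660,  -  519, - 358, - 335.88,-306,-249, - 230, - 108 ,-55, 126, 154, 171.83,410, 551,692.72,747,962,985]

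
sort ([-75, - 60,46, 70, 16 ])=[ - 75, -60, 16, 46 , 70 ] 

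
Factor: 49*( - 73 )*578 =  -2^1*7^2*17^2*73^1= -  2067506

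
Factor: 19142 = 2^1*17^1*563^1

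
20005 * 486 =9722430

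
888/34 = 26 + 2/17 = 26.12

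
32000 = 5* 6400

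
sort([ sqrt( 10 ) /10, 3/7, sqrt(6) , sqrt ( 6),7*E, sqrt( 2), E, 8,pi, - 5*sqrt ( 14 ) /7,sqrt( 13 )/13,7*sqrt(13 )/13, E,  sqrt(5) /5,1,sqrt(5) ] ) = [ - 5*sqrt ( 14) /7,sqrt (13)/13, sqrt(10 ) /10,3/7,sqrt ( 5) /5,1, sqrt(2 ), 7*sqrt(13 )/13,sqrt( 5 ) , sqrt(6 ),sqrt (6 ), E, E,pi, 8, 7*E] 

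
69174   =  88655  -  19481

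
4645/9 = 516+ 1/9 = 516.11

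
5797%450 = 397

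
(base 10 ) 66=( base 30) 26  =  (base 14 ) 4A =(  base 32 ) 22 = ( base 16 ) 42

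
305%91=32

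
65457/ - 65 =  - 65457/65 = -1007.03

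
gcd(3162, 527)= 527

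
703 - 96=607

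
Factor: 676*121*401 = 2^2*11^2*13^2*401^1 = 32800196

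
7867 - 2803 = 5064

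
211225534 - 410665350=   -  199439816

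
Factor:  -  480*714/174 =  - 57120/29= - 2^5*3^1*5^1* 7^1*17^1*29^ ( -1 )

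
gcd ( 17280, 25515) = 135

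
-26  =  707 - 733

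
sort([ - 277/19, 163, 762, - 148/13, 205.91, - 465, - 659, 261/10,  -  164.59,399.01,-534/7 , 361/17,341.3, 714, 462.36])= [ - 659,-465, - 164.59, - 534/7, - 277/19,-148/13,  361/17, 261/10 , 163, 205.91,341.3,399.01,462.36, 714,762]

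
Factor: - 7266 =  - 2^1*3^1*7^1*173^1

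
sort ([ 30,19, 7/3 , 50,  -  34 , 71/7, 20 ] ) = [ - 34, 7/3, 71/7, 19, 20, 30, 50]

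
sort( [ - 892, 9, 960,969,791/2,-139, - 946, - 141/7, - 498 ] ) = [ - 946, - 892, - 498, - 139 , - 141/7,9, 791/2, 960,  969]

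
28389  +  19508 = 47897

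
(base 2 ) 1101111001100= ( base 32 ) 6uc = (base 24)C8C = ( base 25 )B9G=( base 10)7116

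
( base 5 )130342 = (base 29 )61M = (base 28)6E1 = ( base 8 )11751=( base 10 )5097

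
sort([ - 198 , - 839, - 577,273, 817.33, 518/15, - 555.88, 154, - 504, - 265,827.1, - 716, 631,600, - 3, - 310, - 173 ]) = [ - 839, - 716, - 577, - 555.88, - 504,- 310, - 265, - 198, - 173, - 3,518/15, 154, 273, 600, 631, 817.33,827.1 ]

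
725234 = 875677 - 150443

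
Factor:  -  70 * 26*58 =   -  2^3 *5^1*7^1*13^1*29^1  =  -  105560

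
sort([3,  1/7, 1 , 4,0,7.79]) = [ 0,1/7,1,3, 4,7.79 ] 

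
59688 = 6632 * 9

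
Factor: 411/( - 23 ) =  - 3^1*23^ ( - 1)*137^1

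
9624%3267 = 3090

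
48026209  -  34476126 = 13550083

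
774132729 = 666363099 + 107769630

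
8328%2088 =2064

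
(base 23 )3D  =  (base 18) 4A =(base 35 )2C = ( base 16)52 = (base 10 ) 82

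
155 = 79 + 76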